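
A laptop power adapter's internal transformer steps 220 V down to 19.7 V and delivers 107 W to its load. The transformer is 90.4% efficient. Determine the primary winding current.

I_p ≈ 0.538 A

P_in = P_out/η = 107/0.904 = 118.36 W.
I_p = P_in/V_p = 118.36/220 = 0.538 A.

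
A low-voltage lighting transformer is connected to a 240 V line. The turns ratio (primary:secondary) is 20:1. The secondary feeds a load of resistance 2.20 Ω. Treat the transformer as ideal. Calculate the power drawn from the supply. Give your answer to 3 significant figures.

V_s = V_p × N_s/N_p = 240 × 1/20 = 12.000 V.
I_s = V_s/R = 12.000/2.20 = 5.4545 A.
I_p = I_s × N_s/N_p = 5.4545 × 1/20 = 0.27273 A.
P = V_p I_p = 240 × 0.27273 = 65.5 W.

P ≈ 65.5 W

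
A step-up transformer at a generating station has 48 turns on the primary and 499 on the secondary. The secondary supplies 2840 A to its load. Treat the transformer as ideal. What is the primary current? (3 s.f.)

I_p ≈ 29500 A

For an ideal transformer I_p/I_s = N_s/N_p, so I_p = 2840 × 499/48 = 29500 A.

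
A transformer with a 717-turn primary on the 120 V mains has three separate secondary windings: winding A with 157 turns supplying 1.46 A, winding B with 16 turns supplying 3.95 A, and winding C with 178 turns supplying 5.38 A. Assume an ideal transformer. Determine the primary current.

V_A = 120 × 157/717 = 26.276 V; V_B = 120 × 16/717 = 2.6778 V; V_C = 120 × 178/717 = 29.791 V.
P_out = V_A I_A + V_B I_B + V_C I_C = 26.276×1.46 + 2.6778×3.95 + 29.791×5.38 = 38.363 + 10.577 + 160.27 = 209.22 W.
Ideal ⇒ P_in = P_out, so I_p = P_out/V_p = 209.22/120 = 1.74 A.

I_p ≈ 1.74 A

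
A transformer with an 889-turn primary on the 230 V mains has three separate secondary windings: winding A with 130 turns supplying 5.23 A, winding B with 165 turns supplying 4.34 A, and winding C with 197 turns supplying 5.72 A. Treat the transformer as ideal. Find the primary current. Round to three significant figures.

I_p ≈ 2.84 A

V_A = 230 × 130/889 = 33.633 V; V_B = 230 × 165/889 = 42.688 V; V_C = 230 × 197/889 = 50.967 V.
P_out = V_A I_A + V_B I_B + V_C I_C = 33.633×5.23 + 42.688×4.34 + 50.967×5.72 = 175.90 + 185.27 + 291.53 = 652.70 W.
Ideal ⇒ P_in = P_out, so I_p = P_out/V_p = 652.70/230 = 2.84 A.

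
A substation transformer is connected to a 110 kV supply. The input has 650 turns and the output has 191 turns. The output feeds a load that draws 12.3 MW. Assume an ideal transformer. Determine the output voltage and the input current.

V_out ≈ 32300 V, I_in ≈ 112 A

V_out = V_in × N_out/N_in = 110000 × 191/650 = 32323 V.
I_out = P/V_out = 1.23×10^7/32323 = 380.53 A.
I_in = I_out × N_out/N_in = 380.53 × 191/650 = 112 A.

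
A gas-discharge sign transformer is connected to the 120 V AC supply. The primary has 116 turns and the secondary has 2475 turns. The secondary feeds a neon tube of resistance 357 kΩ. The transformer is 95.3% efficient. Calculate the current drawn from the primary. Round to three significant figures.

I_p ≈ 0.161 A

V_s = 120 × 2475/116 = 2560.3 V.
I_s = V_s/R = 2560.3/357000 = 0.0071718 A.
P_out = V_s I_s = 2560.3 × 0.0071718 = 18.362 W.
P_in = P_out/η = 18.362/0.953 = 19.268 W.
I_p = P_in/V_p = 19.268/120 = 0.161 A.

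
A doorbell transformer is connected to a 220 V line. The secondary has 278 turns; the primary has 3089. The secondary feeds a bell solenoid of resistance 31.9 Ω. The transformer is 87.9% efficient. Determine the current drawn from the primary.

I_p ≈ 0.0635 A

V_s = 220 × 278/3089 = 19.799 V.
I_s = V_s/R = 19.799/31.9 = 0.62067 A.
P_out = V_s I_s = 19.799 × 0.62067 = 12.289 W.
P_in = P_out/η = 12.289/0.879 = 13.980 W.
I_p = P_in/V_p = 13.980/220 = 0.0635 A.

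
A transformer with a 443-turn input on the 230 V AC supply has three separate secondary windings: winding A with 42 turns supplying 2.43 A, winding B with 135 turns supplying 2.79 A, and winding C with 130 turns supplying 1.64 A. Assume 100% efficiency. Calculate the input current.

I_in ≈ 1.56 A

V_A = 230 × 42/443 = 21.806 V; V_B = 230 × 135/443 = 70.090 V; V_C = 230 × 130/443 = 67.494 V.
P_out = V_A I_A + V_B I_B + V_C I_C = 21.806×2.43 + 70.090×2.79 + 67.494×1.64 = 52.988 + 195.55 + 110.69 = 359.23 W.
Ideal ⇒ P_in = P_out, so I_in = P_out/V_in = 359.23/230 = 1.56 A.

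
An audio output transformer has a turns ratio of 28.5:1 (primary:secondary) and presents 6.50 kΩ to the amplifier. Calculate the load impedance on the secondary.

Z_s = Z_p/(N_p/N_s)² = 6500/28.5² = 8.00 Ω.

Z_s ≈ 8.00 Ω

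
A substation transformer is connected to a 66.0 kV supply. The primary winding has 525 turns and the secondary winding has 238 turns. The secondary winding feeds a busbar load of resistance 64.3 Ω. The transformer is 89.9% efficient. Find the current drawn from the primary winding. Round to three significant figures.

V_s = 66000 × 238/525 = 29920 V.
I_s = V_s/R = 29920/64.3 = 465.32 A.
P_out = V_s I_s = 29920 × 465.32 = 1.3922×10^7 W.
P_in = P_out/η = 1.3922×10^7/0.899 = 1.5486×10^7 W.
I_p = P_in/V_p = 1.5486×10^7/66000 = 235 A.

I_p ≈ 235 A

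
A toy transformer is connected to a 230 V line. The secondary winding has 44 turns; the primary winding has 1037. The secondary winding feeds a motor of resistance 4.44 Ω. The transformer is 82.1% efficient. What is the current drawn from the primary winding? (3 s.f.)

I_p ≈ 0.114 A

V_s = 230 × 44/1037 = 9.7589 V.
I_s = V_s/R = 9.7589/4.44 = 2.1980 A.
P_out = V_s I_s = 9.7589 × 2.1980 = 21.450 W.
P_in = P_out/η = 21.450/0.821 = 26.126 W.
I_p = P_in/V_p = 26.126/230 = 0.114 A.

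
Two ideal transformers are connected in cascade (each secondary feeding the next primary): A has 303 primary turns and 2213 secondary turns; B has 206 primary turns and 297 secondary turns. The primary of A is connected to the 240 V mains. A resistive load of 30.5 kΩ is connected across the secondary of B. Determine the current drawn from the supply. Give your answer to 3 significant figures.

I_supply ≈ 0.873 A

Secondary of A: V = 240.00 × 2213/303 = 1752.9 V.
Secondary of B: V = 1752.9 × 297/206 = 2527.2 V.
I_load = 2527.2/30500 = 0.082859 A, so P_out = 2527.2 × 0.082859 = 209.40 W.
All ideal ⇒ P_in = P_out, so I_supply = 209.40/240 = 0.873 A.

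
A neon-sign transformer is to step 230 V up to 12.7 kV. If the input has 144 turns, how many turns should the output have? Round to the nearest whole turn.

N_out = 7951 turns

N_out/N_in = V_out/V_in, so N_out = 144 × 12700/230 = 7951.3 ≈ 7951 turns.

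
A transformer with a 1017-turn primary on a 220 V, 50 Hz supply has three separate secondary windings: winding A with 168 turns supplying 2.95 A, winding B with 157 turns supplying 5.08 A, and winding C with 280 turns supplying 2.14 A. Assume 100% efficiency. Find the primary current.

I_p ≈ 1.86 A

V_A = 220 × 168/1017 = 36.342 V; V_B = 220 × 157/1017 = 33.963 V; V_C = 220 × 280/1017 = 60.570 V.
P_out = V_A I_A + V_B I_B + V_C I_C = 36.342×2.95 + 33.963×5.08 + 60.570×2.14 = 107.21 + 172.53 + 129.62 = 409.36 W.
Ideal ⇒ P_in = P_out, so I_p = P_out/V_p = 409.36/220 = 1.86 A.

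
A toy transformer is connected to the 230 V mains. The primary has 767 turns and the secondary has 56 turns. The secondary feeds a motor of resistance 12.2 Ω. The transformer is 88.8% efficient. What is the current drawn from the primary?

I_p ≈ 0.113 A

V_s = 230 × 56/767 = 16.793 V.
I_s = V_s/R = 16.793/12.2 = 1.3765 A.
P_out = V_s I_s = 16.793 × 1.3765 = 23.114 W.
P_in = P_out/η = 23.114/0.888 = 26.030 W.
I_p = P_in/V_p = 26.030/230 = 0.113 A.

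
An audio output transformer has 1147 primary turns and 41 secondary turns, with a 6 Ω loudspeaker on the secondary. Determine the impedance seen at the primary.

Z_p ≈ 4700 Ω

Z_p = (N_p/N_s)² × Z_s = (1147/41)² × 6 = 4700 Ω.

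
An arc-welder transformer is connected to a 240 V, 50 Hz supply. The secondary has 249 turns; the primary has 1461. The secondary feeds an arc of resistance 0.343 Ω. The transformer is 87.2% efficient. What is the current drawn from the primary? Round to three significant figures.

I_p ≈ 23.3 A

V_s = 240 × 249/1461 = 40.903 V.
I_s = V_s/R = 40.903/0.343 = 119.25 A.
P_out = V_s I_s = 40.903 × 119.25 = 4877.8 W.
P_in = P_out/η = 4877.8/0.872 = 5593.8 W.
I_p = P_in/V_p = 5593.8/240 = 23.3 A.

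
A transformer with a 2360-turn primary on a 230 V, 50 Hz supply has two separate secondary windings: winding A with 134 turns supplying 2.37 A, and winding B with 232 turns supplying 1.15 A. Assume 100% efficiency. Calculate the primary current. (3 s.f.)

V_A = 230 × 134/2360 = 13.059 V; V_B = 230 × 232/2360 = 22.610 V.
P_out = V_A I_A + V_B I_B = 13.059×2.37 + 22.610×1.15 = 30.951 + 26.002 = 56.952 W.
Ideal ⇒ P_in = P_out, so I_p = P_out/V_p = 56.952/230 = 0.248 A.

I_p ≈ 0.248 A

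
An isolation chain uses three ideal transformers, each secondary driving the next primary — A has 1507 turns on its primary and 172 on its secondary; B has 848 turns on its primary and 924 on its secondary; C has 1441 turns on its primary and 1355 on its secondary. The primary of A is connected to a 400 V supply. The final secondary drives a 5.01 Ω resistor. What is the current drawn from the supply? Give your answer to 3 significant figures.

After A: V = 400.00 × 172/1507 = 45.654 V.
After B: V = 45.654 × 924/848 = 49.745 V.
After C: V = 49.745 × 1355/1441 = 46.776 V.
I_load = 46.776/5.01 = 9.3366 A, so P_out = 46.776 × 9.3366 = 436.73 W.
All ideal ⇒ P_in = P_out, so I_supply = 436.73/400 = 1.09 A.

I_supply ≈ 1.09 A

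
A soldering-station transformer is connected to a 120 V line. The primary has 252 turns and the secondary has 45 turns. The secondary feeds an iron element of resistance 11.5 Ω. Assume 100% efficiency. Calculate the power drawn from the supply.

V_s = V_p × N_s/N_p = 120 × 45/252 = 21.429 V.
I_s = V_s/R = 21.429/11.5 = 1.8634 A.
I_p = I_s × N_s/N_p = 1.8634 × 45/252 = 0.33274 A.
P = V_p I_p = 120 × 0.33274 = 39.9 W.

P ≈ 39.9 W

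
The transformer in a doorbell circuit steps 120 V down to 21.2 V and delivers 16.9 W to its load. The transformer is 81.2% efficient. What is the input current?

P_in = P_out/η = 16.9/0.812 = 20.813 W.
I_in = P_in/V_in = 20.813/120 = 0.173 A.

I_in ≈ 0.173 A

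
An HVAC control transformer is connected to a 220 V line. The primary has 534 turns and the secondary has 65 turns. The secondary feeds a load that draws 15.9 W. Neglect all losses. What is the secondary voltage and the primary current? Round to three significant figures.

V_s ≈ 26.8 V, I_p ≈ 0.0723 A

V_s = V_p × N_s/N_p = 220 × 65/534 = 26.779 V.
I_s = P/V_s = 15.9/26.779 = 0.59375 A.
I_p = I_s × N_s/N_p = 0.59375 × 65/534 = 0.0723 A.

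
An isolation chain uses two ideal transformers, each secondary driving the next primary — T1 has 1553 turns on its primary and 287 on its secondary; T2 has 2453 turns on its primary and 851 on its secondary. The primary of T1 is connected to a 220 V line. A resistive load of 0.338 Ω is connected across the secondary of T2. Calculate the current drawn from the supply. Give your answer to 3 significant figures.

I_supply ≈ 2.68 A

After T1: V = 220.00 × 287/1553 = 40.657 V.
After T2: V = 40.657 × 851/2453 = 14.105 V.
I_load = 14.105/0.338 = 41.730 A, so P_out = 14.105 × 41.730 = 588.59 W.
All ideal ⇒ P_in = P_out, so I_supply = 588.59/220 = 2.68 A.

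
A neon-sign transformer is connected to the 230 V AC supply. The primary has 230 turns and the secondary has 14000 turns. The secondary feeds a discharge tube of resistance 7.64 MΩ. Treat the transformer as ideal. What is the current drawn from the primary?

V_s = V_p × N_s/N_p = 230 × 14000/230 = 14000 V.
I_s = V_s/R = 14000/(7.64×10^6) = 0.0018325 A.
For an ideal transformer I_p N_p = I_s N_s, so I_p = 0.0018325 × 14000/230 = 0.112 A.

I_p ≈ 0.112 A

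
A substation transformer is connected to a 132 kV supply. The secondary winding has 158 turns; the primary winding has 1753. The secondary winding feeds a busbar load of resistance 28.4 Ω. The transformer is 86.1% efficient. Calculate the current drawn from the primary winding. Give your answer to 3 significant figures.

I_p ≈ 43.9 A

V_s = 132000 × 158/1753 = 11897 V.
I_s = V_s/R = 11897/28.4 = 418.92 A.
P_out = V_s I_s = 11897 × 418.92 = 4.9840×10^6 W.
P_in = P_out/η = 4.9840×10^6/0.861 = 5.7886×10^6 W.
I_p = P_in/V_p = 5.7886×10^6/132000 = 43.9 A.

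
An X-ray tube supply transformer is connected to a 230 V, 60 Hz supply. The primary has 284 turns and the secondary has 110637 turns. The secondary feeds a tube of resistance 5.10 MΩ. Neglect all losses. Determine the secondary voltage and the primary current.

V_s ≈ 89600 V, I_p ≈ 6.84 A

V_s = V_p × N_s/N_p = 230 × 110637/284 = 89600 V.
I_s = V_s/R = 89600/(5.10×10^6) = 0.017569 A.
I_p = I_s × N_s/N_p = 0.017569 × 110637/284 = 6.84 A.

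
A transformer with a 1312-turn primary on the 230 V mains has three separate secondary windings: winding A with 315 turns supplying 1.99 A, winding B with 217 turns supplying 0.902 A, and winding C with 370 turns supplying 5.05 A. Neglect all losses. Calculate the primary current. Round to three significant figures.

V_A = 230 × 315/1312 = 55.221 V; V_B = 230 × 217/1312 = 38.041 V; V_C = 230 × 370/1312 = 64.863 V.
P_out = V_A I_A + V_B I_B + V_C I_C = 55.221×1.99 + 38.041×0.902 + 64.863×5.05 = 109.89 + 34.313 + 327.56 = 471.76 W.
Ideal ⇒ P_in = P_out, so I_p = P_out/V_p = 471.76/230 = 2.05 A.

I_p ≈ 2.05 A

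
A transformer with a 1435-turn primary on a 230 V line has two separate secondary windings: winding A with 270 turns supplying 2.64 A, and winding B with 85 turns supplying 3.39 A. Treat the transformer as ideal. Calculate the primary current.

V_A = 230 × 270/1435 = 43.275 V; V_B = 230 × 85/1435 = 13.624 V.
P_out = V_A I_A + V_B I_B = 43.275×2.64 + 13.624×3.39 = 114.25 + 46.184 = 160.43 W.
Ideal ⇒ P_in = P_out, so I_p = P_out/V_p = 160.43/230 = 0.698 A.

I_p ≈ 0.698 A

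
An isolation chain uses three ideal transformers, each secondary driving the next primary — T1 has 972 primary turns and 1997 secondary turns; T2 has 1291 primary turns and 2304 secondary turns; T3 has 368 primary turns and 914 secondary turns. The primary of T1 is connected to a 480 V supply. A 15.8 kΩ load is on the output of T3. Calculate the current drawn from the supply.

I_supply ≈ 2.52 A

Secondary of T1: V = 480.00 × 1997/972 = 986.17 V.
Secondary of T2: V = 986.17 × 2304/1291 = 1760.0 V.
Secondary of T3: V = 1760.0 × 914/368 = 4371.3 V.
I_load = 4371.3/15800 = 0.27666 A, so P_out = 4371.3 × 0.27666 = 1209.4 W.
All ideal ⇒ P_in = P_out, so I_supply = 1209.4/480 = 2.52 A.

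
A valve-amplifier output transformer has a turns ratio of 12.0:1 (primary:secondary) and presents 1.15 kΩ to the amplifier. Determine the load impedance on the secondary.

Z_s = Z_p/(N_p/N_s)² = 1150/12.0² = 7.99 Ω.

Z_s ≈ 7.99 Ω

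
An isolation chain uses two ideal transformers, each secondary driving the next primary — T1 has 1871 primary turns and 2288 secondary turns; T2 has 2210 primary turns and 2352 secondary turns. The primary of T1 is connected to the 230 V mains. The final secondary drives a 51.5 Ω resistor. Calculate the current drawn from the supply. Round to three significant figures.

I_supply ≈ 7.56 A

After T1: V = 230.00 × 2288/1871 = 281.26 V.
After T2: V = 281.26 × 2352/2210 = 299.33 V.
I_load = 299.33/51.5 = 5.8123 A, so P_out = 299.33 × 5.8123 = 1739.8 W.
All ideal ⇒ P_in = P_out, so I_supply = 1739.8/230 = 7.56 A.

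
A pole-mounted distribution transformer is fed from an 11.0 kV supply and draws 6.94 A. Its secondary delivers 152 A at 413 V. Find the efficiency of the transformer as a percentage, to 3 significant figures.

P_in = 11000 × 6.94 = 76340.0 W.
P_out = 413 × 152 = 62776.0 W.
η = P_out/P_in = 62776.0/76340.0 = 0.822.

η ≈ 82.2%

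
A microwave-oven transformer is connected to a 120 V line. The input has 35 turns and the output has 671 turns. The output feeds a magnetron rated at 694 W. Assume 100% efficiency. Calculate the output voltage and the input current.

V_out = V_in × N_out/N_in = 120 × 671/35 = 2300.6 V.
I_out = P/V_out = 694/2300.6 = 0.30166 A.
I_in = I_out × N_out/N_in = 0.30166 × 671/35 = 5.78 A.

V_out ≈ 2300 V, I_in ≈ 5.78 A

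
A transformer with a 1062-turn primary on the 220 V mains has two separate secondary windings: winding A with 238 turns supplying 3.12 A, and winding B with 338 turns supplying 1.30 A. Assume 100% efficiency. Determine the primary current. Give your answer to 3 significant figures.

I_p ≈ 1.11 A

V_A = 220 × 238/1062 = 49.303 V; V_B = 220 × 338/1062 = 70.019 V.
P_out = V_A I_A + V_B I_B = 49.303×3.12 + 70.019×1.30 = 153.83 + 91.024 = 244.85 W.
Ideal ⇒ P_in = P_out, so I_p = P_out/V_p = 244.85/220 = 1.11 A.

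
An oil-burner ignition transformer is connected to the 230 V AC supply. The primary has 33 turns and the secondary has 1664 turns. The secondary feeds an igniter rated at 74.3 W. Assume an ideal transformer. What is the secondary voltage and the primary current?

V_s ≈ 11600 V, I_p ≈ 0.323 A

V_s = V_p × N_s/N_p = 230 × 1664/33 = 11598 V.
I_s = P/V_s = 74.3/11598 = 0.0064065 A.
I_p = I_s × N_s/N_p = 0.0064065 × 1664/33 = 0.323 A.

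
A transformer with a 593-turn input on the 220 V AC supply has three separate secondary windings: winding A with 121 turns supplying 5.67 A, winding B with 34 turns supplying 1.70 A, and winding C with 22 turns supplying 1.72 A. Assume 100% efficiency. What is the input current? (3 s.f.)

V_A = 220 × 121/593 = 44.890 V; V_B = 220 × 34/593 = 12.614 V; V_C = 220 × 22/593 = 8.1619 V.
P_out = V_A I_A + V_B I_B + V_C I_C = 44.890×5.67 + 12.614×1.70 + 8.1619×1.72 = 254.53 + 21.444 + 14.038 = 290.01 W.
Ideal ⇒ P_in = P_out, so I_in = P_out/V_in = 290.01/220 = 1.32 A.

I_in ≈ 1.32 A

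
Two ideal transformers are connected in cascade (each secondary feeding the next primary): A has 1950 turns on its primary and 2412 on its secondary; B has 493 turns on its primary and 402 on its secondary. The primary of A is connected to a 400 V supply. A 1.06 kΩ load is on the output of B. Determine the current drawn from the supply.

After A: V = 400.00 × 2412/1950 = 494.77 V.
After B: V = 494.77 × 402/493 = 403.44 V.
I_load = 403.44/1060 = 0.38061 A, so P_out = 403.44 × 0.38061 = 153.55 W.
All ideal ⇒ P_in = P_out, so I_supply = 153.55/400 = 0.384 A.

I_supply ≈ 0.384 A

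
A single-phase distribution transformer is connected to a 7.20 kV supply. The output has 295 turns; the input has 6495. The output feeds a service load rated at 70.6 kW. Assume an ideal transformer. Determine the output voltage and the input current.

V_out = V_in × N_out/N_in = 7200 × 295/6495 = 327.02 V.
I_out = P/V_out = 70600/327.02 = 215.89 A.
I_in = I_out × N_out/N_in = 215.89 × 295/6495 = 9.81 A.

V_out ≈ 327 V, I_in ≈ 9.81 A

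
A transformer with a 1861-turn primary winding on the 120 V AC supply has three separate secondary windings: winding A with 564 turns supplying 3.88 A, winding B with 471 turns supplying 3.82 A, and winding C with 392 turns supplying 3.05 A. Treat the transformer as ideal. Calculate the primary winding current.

I_p ≈ 2.79 A

V_A = 120 × 564/1861 = 36.368 V; V_B = 120 × 471/1861 = 30.371 V; V_C = 120 × 392/1861 = 25.277 V.
P_out = V_A I_A + V_B I_B + V_C I_C = 36.368×3.88 + 30.371×3.82 + 25.277×3.05 = 141.11 + 116.02 + 77.094 = 334.22 W.
Ideal ⇒ P_in = P_out, so I_p = P_out/V_p = 334.22/120 = 2.79 A.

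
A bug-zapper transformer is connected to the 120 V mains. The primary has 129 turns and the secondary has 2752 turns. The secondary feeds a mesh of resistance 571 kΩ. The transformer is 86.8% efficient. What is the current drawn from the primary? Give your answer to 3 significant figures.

I_p ≈ 0.110 A

V_s = 120 × 2752/129 = 2560.0 V.
I_s = V_s/R = 2560.0/571000 = 0.0044834 A.
P_out = V_s I_s = 2560.0 × 0.0044834 = 11.477 W.
P_in = P_out/η = 11.477/0.868 = 13.223 W.
I_p = P_in/V_p = 13.223/120 = 0.110 A.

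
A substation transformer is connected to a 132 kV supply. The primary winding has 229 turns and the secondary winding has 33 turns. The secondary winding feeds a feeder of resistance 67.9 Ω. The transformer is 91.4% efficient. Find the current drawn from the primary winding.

V_s = 132000 × 33/229 = 19022 V.
I_s = V_s/R = 19022/67.9 = 280.14 A.
P_out = V_s I_s = 19022 × 280.14 = 5.3289×10^6 W.
P_in = P_out/η = 5.3289×10^6/0.914 = 5.8303×10^6 W.
I_p = P_in/V_p = 5.8303×10^6/132000 = 44.2 A.

I_p ≈ 44.2 A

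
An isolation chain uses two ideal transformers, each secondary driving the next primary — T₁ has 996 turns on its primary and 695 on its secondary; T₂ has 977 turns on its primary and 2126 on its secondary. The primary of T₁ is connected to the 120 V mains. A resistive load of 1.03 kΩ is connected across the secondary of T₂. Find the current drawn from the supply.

I_supply ≈ 0.269 A

Secondary of T₁: V = 120.00 × 695/996 = 83.735 V.
Secondary of T₂: V = 83.735 × 2126/977 = 182.21 V.
I_load = 182.21/1030 = 0.17690 A, so P_out = 182.21 × 0.17690 = 32.234 W.
All ideal ⇒ P_in = P_out, so I_supply = 32.234/120 = 0.269 A.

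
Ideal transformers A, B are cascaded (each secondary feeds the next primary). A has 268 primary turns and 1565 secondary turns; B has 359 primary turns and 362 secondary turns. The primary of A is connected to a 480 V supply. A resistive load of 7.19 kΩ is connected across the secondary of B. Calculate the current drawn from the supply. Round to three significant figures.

I_supply ≈ 2.31 A

After A: V = 480.00 × 1565/268 = 2803.0 V.
After B: V = 2803.0 × 362/359 = 2826.4 V.
I_load = 2826.4/7190 = 0.39310 A, so P_out = 2826.4 × 0.39310 = 1111.1 W.
All ideal ⇒ P_in = P_out, so I_supply = 1111.1/480 = 2.31 A.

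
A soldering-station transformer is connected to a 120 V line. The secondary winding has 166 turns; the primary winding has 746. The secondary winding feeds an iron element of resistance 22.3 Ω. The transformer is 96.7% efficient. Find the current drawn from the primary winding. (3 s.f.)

V_s = 120 × 166/746 = 26.702 V.
I_s = V_s/R = 26.702/22.3 = 1.1974 A.
P_out = V_s I_s = 26.702 × 1.1974 = 31.974 W.
P_in = P_out/η = 31.974/0.967 = 33.065 W.
I_p = P_in/V_p = 33.065/120 = 0.276 A.

I_p ≈ 0.276 A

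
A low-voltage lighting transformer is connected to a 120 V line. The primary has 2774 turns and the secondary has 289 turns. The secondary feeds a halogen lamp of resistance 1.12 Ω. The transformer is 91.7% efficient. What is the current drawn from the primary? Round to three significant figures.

I_p ≈ 1.27 A

V_s = 120 × 289/2774 = 12.502 V.
I_s = V_s/R = 12.502/1.12 = 11.162 A.
P_out = V_s I_s = 12.502 × 11.162 = 139.55 W.
P_in = P_out/η = 139.55/0.917 = 152.18 W.
I_p = P_in/V_p = 152.18/120 = 1.27 A.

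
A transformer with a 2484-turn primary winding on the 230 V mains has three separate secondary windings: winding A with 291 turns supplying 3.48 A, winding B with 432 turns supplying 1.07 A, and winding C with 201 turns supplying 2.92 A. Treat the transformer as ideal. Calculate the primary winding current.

V_A = 230 × 291/2484 = 26.944 V; V_B = 230 × 432/2484 = 40.000 V; V_C = 230 × 201/2484 = 18.611 V.
P_out = V_A I_A + V_B I_B + V_C I_C = 26.944×3.48 + 40.000×1.07 + 18.611×2.92 = 93.767 + 42.800 + 54.344 = 190.91 W.
Ideal ⇒ P_in = P_out, so I_p = P_out/V_p = 190.91/230 = 0.830 A.

I_p ≈ 0.830 A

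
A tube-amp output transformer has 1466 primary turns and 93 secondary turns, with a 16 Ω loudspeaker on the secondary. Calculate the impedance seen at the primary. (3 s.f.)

Z_p = (N_p/N_s)² × Z_s = (1466/93)² × 16 = 3980 Ω.

Z_p ≈ 3980 Ω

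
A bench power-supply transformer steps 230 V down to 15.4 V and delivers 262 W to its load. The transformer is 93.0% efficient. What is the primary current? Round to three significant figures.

I_p ≈ 1.22 A

P_in = P_out/η = 262/0.930 = 281.72 W.
I_p = P_in/V_p = 281.72/230 = 1.22 A.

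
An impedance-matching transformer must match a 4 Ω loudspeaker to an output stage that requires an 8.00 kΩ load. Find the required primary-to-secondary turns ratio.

Z_p/Z_s = (N_p/N_s)², so N_p/N_s = √(8000/4) = √2000 = 44.7.

N_p/N_s ≈ 44.7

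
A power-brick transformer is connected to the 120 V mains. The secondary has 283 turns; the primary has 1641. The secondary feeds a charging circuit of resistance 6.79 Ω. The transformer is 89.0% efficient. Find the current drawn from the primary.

V_s = 120 × 283/1641 = 20.695 V.
I_s = V_s/R = 20.695/6.79 = 3.0478 A.
P_out = V_s I_s = 20.695 × 3.0478 = 63.074 W.
P_in = P_out/η = 63.074/0.890 = 70.869 W.
I_p = P_in/V_p = 70.869/120 = 0.591 A.

I_p ≈ 0.591 A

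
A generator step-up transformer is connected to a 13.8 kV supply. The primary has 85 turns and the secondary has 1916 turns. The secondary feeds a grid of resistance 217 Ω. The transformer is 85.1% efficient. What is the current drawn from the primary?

V_s = 13800 × 1916/85 = 311070 V.
I_s = V_s/R = 311070/217 = 1433.5 A.
P_out = V_s I_s = 311070 × 1433.5 = 4.4591×10^8 W.
P_in = P_out/η = 4.4591×10^8/0.851 = 5.2399×10^8 W.
I_p = P_in/V_p = 5.2399×10^8/13800 = 38000 A.

I_p ≈ 38000 A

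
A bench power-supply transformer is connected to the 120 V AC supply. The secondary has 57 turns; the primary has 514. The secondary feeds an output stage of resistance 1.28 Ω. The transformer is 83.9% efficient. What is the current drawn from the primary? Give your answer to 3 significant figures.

I_p ≈ 1.37 A

V_s = 120 × 57/514 = 13.307 V.
I_s = V_s/R = 13.307/1.28 = 10.396 A.
P_out = V_s I_s = 13.307 × 10.396 = 138.35 W.
P_in = P_out/η = 138.35/0.839 = 164.90 W.
I_p = P_in/V_p = 164.90/120 = 1.37 A.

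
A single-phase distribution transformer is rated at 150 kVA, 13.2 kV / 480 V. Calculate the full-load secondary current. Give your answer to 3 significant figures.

I_s ≈ 312 A

I_s = S/V_s = 150000/480 = 312 A.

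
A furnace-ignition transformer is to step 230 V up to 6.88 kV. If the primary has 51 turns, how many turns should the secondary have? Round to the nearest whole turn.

N_s/N_p = V_s/V_p, so N_s = 51 × 6880/230 = 1525.6 ≈ 1526 turns.

N_s = 1526 turns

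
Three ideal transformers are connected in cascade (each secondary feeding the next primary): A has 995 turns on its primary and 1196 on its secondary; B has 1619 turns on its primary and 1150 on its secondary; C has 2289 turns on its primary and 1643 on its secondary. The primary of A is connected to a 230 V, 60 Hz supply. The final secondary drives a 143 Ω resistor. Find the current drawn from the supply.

I_supply ≈ 0.604 A

After A: V = 230.00 × 1196/995 = 276.46 V.
After B: V = 276.46 × 1150/1619 = 196.38 V.
After C: V = 196.38 × 1643/2289 = 140.95 V.
I_load = 140.95/143 = 0.98570 A, so P_out = 140.95 × 0.98570 = 138.94 W.
All ideal ⇒ P_in = P_out, so I_supply = 138.94/230 = 0.604 A.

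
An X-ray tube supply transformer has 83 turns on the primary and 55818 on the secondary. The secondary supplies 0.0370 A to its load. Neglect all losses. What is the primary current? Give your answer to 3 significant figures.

I_p ≈ 24.9 A

For an ideal transformer I_p/I_s = N_s/N_p, so I_p = 0.0370 × 55818/83 = 24.9 A.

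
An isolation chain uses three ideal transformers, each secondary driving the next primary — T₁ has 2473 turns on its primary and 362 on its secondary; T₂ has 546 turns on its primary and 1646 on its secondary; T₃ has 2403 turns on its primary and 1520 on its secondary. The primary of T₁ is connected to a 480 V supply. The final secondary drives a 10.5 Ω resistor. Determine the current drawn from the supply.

Secondary of T₁: V = 480.00 × 362/2473 = 70.263 V.
Secondary of T₂: V = 70.263 × 1646/546 = 211.82 V.
Secondary of T₃: V = 211.82 × 1520/2403 = 133.98 V.
I_load = 133.98/10.5 = 12.760 A, so P_out = 133.98 × 12.760 = 1709.7 W.
All ideal ⇒ P_in = P_out, so I_supply = 1709.7/480 = 3.56 A.

I_supply ≈ 3.56 A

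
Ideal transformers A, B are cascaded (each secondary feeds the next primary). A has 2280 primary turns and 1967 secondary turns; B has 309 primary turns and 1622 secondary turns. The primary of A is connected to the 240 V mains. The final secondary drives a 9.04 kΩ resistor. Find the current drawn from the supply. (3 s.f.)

I_supply ≈ 0.544 A

Secondary of A: V = 240.00 × 1967/2280 = 207.05 V.
Secondary of B: V = 207.05 × 1622/309 = 1086.9 V.
I_load = 1086.9/9040 = 0.12023 A, so P_out = 1086.9 × 0.12023 = 130.67 W.
All ideal ⇒ P_in = P_out, so I_supply = 130.67/240 = 0.544 A.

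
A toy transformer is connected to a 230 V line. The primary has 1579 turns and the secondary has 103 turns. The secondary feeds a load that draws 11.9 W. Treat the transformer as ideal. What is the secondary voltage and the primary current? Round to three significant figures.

V_s ≈ 15.0 V, I_p ≈ 0.0517 A

V_s = V_p × N_s/N_p = 230 × 103/1579 = 15.003 V.
I_s = P/V_s = 11.9/15.003 = 0.79317 A.
I_p = I_s × N_s/N_p = 0.79317 × 103/1579 = 0.0517 A.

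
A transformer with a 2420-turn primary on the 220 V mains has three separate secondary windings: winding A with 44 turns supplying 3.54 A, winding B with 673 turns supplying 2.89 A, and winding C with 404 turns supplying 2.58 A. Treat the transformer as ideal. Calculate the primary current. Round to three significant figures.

V_A = 220 × 44/2420 = 4.0000 V; V_B = 220 × 673/2420 = 61.182 V; V_C = 220 × 404/2420 = 36.727 V.
P_out = V_A I_A + V_B I_B + V_C I_C = 4.0000×3.54 + 61.182×2.89 + 36.727×2.58 = 14.160 + 176.82 + 94.756 = 285.73 W.
Ideal ⇒ P_in = P_out, so I_p = P_out/V_p = 285.73/220 = 1.30 A.

I_p ≈ 1.30 A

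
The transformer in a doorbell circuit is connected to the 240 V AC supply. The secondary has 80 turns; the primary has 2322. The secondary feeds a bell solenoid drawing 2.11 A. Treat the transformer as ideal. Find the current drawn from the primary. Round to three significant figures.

For an ideal transformer I_p N_p = I_s N_s, so I_p = 2.11 × 80/2322 = 0.0727 A.

I_p ≈ 0.0727 A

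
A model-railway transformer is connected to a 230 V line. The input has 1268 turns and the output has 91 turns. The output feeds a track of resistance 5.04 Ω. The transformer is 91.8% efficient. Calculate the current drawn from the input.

I_in ≈ 0.256 A

V_out = 230 × 91/1268 = 16.506 V.
I_out = V_out/R = 16.506/5.04 = 3.2751 A.
P_out = V_out I_out = 16.506 × 3.2751 = 54.059 W.
P_in = P_out/η = 54.059/0.918 = 58.888 W.
I_in = P_in/V_in = 58.888/230 = 0.256 A.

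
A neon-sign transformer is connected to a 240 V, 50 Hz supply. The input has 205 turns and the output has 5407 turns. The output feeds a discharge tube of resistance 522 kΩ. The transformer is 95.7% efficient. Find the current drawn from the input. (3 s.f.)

I_in ≈ 0.334 A

V_out = 240 × 5407/205 = 6330.1 V.
I_out = V_out/R = 6330.1/522000 = 0.012127 A.
P_out = V_out I_out = 6330.1 × 0.012127 = 76.764 W.
P_in = P_out/η = 76.764/0.957 = 80.213 W.
I_in = P_in/V_in = 80.213/240 = 0.334 A.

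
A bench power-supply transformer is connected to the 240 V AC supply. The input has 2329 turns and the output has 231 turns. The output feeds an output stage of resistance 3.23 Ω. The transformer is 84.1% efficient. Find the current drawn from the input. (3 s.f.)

V_out = 240 × 231/2329 = 23.804 V.
I_out = V_out/R = 23.804/3.23 = 7.3697 A.
P_out = V_out I_out = 23.804 × 7.3697 = 175.43 W.
P_in = P_out/η = 175.43/0.841 = 208.60 W.
I_in = P_in/V_in = 208.60/240 = 0.869 A.

I_in ≈ 0.869 A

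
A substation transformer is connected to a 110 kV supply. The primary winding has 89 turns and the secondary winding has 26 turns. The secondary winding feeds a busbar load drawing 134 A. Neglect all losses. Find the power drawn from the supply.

P ≈ 4.31×10^6 W

I_p = I_s × N_s/N_p = 134 × 26/89 = 39.146 A.
P = V_p I_p = 110000 × 39.146 = 4.31×10^6 W.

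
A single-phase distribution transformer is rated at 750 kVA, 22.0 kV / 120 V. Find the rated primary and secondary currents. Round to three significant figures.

I_p ≈ 34.1 A, I_s ≈ 6250 A

I_p = S/V_p = 750000/22000 = 34.1 A.
I_s = S/V_s = 750000/120 = 6250 A.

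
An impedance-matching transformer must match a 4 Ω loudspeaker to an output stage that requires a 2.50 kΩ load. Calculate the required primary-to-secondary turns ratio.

Z_p/Z_s = (N_p/N_s)², so N_p/N_s = √(2500/4) = √625 = 25.0.

N_p/N_s ≈ 25.0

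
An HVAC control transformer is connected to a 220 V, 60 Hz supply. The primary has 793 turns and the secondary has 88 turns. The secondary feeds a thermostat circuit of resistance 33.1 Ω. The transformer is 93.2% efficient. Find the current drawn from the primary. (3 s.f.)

I_p ≈ 0.0878 A

V_s = 220 × 88/793 = 24.414 V.
I_s = V_s/R = 24.414/33.1 = 0.73757 A.
P_out = V_s I_s = 24.414 × 0.73757 = 18.007 W.
P_in = P_out/η = 18.007/0.932 = 19.321 W.
I_p = P_in/V_p = 19.321/220 = 0.0878 A.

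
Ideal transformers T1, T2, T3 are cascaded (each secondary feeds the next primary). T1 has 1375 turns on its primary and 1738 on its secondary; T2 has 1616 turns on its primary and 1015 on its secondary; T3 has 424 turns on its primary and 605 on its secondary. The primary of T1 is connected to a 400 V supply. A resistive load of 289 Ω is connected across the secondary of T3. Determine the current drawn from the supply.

After T1: V = 400.00 × 1738/1375 = 505.60 V.
After T2: V = 505.60 × 1015/1616 = 317.56 V.
After T3: V = 317.56 × 605/424 = 453.13 V.
I_load = 453.13/289 = 1.5679 A, so P_out = 453.13 × 1.5679 = 710.47 W.
All ideal ⇒ P_in = P_out, so I_supply = 710.47/400 = 1.78 A.

I_supply ≈ 1.78 A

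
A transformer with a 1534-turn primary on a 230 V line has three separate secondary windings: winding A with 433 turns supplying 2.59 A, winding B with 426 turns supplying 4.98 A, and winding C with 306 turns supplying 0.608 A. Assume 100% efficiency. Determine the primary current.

I_p ≈ 2.24 A

V_A = 230 × 433/1534 = 64.922 V; V_B = 230 × 426/1534 = 63.872 V; V_C = 230 × 306/1534 = 45.880 V.
P_out = V_A I_A + V_B I_B + V_C I_C = 64.922×2.59 + 63.872×4.98 + 45.880×0.608 = 168.15 + 318.08 + 27.895 = 514.13 W.
Ideal ⇒ P_in = P_out, so I_p = P_out/V_p = 514.13/230 = 2.24 A.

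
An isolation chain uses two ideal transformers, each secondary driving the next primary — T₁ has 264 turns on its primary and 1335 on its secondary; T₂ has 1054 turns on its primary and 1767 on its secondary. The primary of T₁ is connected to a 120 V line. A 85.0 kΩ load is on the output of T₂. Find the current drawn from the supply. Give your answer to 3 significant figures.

Secondary of T₁: V = 120.00 × 1335/264 = 606.82 V.
Secondary of T₂: V = 606.82 × 1767/1054 = 1017.3 V.
I_load = 1017.3/85000 = 0.011968 A, so P_out = 1017.3 × 0.011968 = 12.176 W.
All ideal ⇒ P_in = P_out, so I_supply = 12.176/120 = 0.101 A.

I_supply ≈ 0.101 A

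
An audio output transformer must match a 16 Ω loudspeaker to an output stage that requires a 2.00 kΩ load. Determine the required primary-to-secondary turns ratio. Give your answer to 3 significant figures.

N_p/N_s ≈ 11.2

Z_p/Z_s = (N_p/N_s)², so N_p/N_s = √(2000/16) = √125 = 11.2.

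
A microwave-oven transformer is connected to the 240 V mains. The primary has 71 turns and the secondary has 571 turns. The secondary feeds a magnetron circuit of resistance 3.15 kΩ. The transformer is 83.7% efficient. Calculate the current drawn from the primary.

V_s = 240 × 571/71 = 1930.1 V.
I_s = V_s/R = 1930.1/3150 = 0.61274 A.
P_out = V_s I_s = 1930.1 × 0.61274 = 1182.7 W.
P_in = P_out/η = 1182.7/0.837 = 1413.0 W.
I_p = P_in/V_p = 1413.0/240 = 5.89 A.

I_p ≈ 5.89 A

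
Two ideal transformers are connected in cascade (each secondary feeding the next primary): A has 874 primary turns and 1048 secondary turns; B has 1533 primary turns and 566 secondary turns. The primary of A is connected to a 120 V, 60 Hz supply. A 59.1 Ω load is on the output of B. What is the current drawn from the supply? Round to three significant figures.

I_supply ≈ 0.398 A

Secondary of A: V = 120.00 × 1048/874 = 143.89 V.
Secondary of B: V = 143.89 × 566/1533 = 53.126 V.
I_load = 53.126/59.1 = 0.89891 A, so P_out = 53.126 × 0.89891 = 47.755 W.
All ideal ⇒ P_in = P_out, so I_supply = 47.755/120 = 0.398 A.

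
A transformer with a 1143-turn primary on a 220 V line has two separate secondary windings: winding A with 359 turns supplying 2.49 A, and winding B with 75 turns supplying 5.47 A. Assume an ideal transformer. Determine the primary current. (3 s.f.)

V_A = 220 × 359/1143 = 69.099 V; V_B = 220 × 75/1143 = 14.436 V.
P_out = V_A I_A + V_B I_B = 69.099×2.49 + 14.436×5.47 = 172.06 + 78.963 = 251.02 W.
Ideal ⇒ P_in = P_out, so I_p = P_out/V_p = 251.02/220 = 1.14 A.

I_p ≈ 1.14 A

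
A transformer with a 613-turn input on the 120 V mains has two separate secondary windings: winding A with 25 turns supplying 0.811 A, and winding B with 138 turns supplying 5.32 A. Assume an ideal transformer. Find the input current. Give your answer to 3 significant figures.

I_in ≈ 1.23 A

V_A = 120 × 25/613 = 4.8940 V; V_B = 120 × 138/613 = 27.015 V.
P_out = V_A I_A + V_B I_B = 4.8940×0.811 + 27.015×5.32 = 3.9690 + 143.72 = 147.69 W.
Ideal ⇒ P_in = P_out, so I_in = P_out/V_in = 147.69/120 = 1.23 A.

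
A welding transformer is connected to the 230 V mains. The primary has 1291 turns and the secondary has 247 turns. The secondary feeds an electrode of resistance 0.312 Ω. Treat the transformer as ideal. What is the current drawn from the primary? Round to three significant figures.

V_s = V_p × N_s/N_p = 230 × 247/1291 = 44.005 V.
I_s = V_s/R = 44.005/0.312 = 141.04 A.
For an ideal transformer I_p N_p = I_s N_s, so I_p = 141.04 × 247/1291 = 27.0 A.

I_p ≈ 27.0 A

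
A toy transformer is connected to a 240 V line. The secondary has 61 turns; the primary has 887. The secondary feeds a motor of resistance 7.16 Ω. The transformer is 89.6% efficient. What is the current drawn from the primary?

I_p ≈ 0.177 A

V_s = 240 × 61/887 = 16.505 V.
I_s = V_s/R = 16.505/7.16 = 2.3052 A.
P_out = V_s I_s = 16.505 × 2.3052 = 38.047 W.
P_in = P_out/η = 38.047/0.896 = 42.463 W.
I_p = P_in/V_p = 42.463/240 = 0.177 A.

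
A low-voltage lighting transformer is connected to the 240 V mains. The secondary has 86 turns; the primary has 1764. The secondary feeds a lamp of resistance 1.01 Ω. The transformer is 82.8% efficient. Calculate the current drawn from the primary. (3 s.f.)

I_p ≈ 0.682 A

V_s = 240 × 86/1764 = 11.701 V.
I_s = V_s/R = 11.701/1.01 = 11.585 A.
P_out = V_s I_s = 11.701 × 11.585 = 135.55 W.
P_in = P_out/η = 135.55/0.828 = 163.71 W.
I_p = P_in/V_p = 163.71/240 = 0.682 A.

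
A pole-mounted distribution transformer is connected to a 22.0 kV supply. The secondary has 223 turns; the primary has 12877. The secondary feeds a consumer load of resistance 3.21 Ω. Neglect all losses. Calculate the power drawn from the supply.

V_s = V_p × N_s/N_p = 22000 × 223/12877 = 380.99 V.
I_s = V_s/R = 380.99/3.21 = 118.69 A.
I_p = I_s × N_s/N_p = 118.69 × 223/12877 = 2.0554 A.
P = V_p I_p = 22000 × 2.0554 = 45200 W.

P ≈ 45200 W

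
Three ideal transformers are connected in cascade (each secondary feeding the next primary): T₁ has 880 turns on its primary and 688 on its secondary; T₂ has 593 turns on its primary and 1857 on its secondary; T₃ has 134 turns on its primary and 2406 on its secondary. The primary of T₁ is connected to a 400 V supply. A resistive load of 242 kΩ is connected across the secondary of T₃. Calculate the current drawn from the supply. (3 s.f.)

After T₁: V = 400.00 × 688/880 = 312.73 V.
After T₂: V = 312.73 × 1857/593 = 979.32 V.
After T₃: V = 979.32 × 2406/134 = 17584 V.
I_load = 17584/242000 = 0.072661 A, so P_out = 17584 × 0.072661 = 1277.7 W.
All ideal ⇒ P_in = P_out, so I_supply = 1277.7/400 = 3.19 A.

I_supply ≈ 3.19 A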